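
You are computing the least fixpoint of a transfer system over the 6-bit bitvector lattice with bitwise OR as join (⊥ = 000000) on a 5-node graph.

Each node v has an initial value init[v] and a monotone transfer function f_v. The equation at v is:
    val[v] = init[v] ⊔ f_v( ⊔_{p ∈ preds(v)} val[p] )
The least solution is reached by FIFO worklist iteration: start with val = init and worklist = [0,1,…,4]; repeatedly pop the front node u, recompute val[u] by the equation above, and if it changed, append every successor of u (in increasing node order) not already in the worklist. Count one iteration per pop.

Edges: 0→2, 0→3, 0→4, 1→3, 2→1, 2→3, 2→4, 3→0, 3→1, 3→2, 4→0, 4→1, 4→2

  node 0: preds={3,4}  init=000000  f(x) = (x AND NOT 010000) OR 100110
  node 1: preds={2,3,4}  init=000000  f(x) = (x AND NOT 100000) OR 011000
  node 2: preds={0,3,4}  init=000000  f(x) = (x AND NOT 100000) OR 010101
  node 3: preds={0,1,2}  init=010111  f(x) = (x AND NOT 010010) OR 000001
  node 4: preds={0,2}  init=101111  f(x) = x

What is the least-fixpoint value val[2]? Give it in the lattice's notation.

011111

Iteration log — 8 steps:
  step 1. node 0  ⊔preds=111111  new=101111  old=000000  +wl: 
  step 2. node 1  ⊔preds=111111  new=011111  old=000000  +wl: 
  step 3. node 2  ⊔preds=111111  new=011111  old=000000  +wl: 1
  step 4. node 3  ⊔preds=111111  new=111111  old=010111  +wl: 0,2
  step 5. node 4  ⊔preds=111111  new=111111  old=101111  +wl: 
  step 6. node 1  ⊔preds=111111  new=011111  stable
  step 7. node 0  ⊔preds=111111  new=101111  stable
  step 8. node 2  ⊔preds=111111  new=011111  stable

Least fixpoint reached:
  node 0: 101111
  node 1: 011111
  node 2: 011111
  node 3: 111111
  node 4: 111111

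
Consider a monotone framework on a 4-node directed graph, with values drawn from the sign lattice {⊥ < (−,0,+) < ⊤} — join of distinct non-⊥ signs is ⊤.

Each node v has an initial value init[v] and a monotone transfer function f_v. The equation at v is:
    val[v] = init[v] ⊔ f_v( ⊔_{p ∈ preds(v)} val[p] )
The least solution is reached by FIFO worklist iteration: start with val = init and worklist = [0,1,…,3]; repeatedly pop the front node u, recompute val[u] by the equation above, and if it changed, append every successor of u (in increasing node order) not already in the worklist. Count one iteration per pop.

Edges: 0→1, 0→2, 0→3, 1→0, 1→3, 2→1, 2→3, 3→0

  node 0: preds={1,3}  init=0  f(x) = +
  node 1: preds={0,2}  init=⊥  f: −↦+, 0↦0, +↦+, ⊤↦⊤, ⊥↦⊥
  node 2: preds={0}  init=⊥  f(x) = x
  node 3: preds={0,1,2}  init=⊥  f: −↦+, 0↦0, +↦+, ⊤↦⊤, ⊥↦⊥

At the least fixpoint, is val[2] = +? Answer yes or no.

no

Iteration log — 6 steps:
  step 1. node 0  ⊔preds=⊥  new=⊤  old=0  +wl: 
  step 2. node 1  ⊔preds=⊤  new=⊤  old=⊥  +wl: 0
  step 3. node 2  ⊔preds=⊤  new=⊤  old=⊥  +wl: 1
  step 4. node 3  ⊔preds=⊤  new=⊤  old=⊥  +wl: 
  step 5. node 0  ⊔preds=⊤  new=⊤  stable
  step 6. node 1  ⊔preds=⊤  new=⊤  stable

Least fixpoint reached:
  node 0: ⊤
  node 1: ⊤
  node 2: ⊤
  node 3: ⊤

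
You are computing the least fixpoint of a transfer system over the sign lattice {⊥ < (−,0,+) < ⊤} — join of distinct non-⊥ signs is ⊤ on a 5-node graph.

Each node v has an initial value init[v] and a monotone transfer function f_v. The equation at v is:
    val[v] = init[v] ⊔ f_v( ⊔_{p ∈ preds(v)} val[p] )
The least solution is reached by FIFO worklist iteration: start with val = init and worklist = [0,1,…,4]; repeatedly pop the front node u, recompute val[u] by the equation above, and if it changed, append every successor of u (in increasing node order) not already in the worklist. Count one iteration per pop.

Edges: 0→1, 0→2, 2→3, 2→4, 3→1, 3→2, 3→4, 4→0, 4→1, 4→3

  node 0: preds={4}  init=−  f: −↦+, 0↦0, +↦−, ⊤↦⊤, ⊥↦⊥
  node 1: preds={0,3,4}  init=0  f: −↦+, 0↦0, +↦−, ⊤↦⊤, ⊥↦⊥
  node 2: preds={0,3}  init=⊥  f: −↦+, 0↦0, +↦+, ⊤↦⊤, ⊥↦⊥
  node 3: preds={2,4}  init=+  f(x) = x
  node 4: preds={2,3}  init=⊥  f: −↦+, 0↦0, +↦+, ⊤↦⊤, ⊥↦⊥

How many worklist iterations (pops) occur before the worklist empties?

11

Trace (11 dequeues):
  [1] u=0 | in ⊥ | out − | ==
  [2] u=1 | in ⊤ | out ⊤ | prev 0 | push {}
  [3] u=2 | in ⊤ | out ⊤ | prev ⊥ | push {}
  [4] u=3 | in ⊤ | out ⊤ | prev + | push {1,2}
  [5] u=4 | in ⊤ | out ⊤ | prev ⊥ | push {0,3}
  [6] u=1 | in ⊤ | out ⊤ | ==
  [7] u=2 | in ⊤ | out ⊤ | ==
  [8] u=0 | in ⊤ | out ⊤ | prev − | push {1,2}
  [9] u=3 | in ⊤ | out ⊤ | ==
  [10] u=1 | in ⊤ | out ⊤ | ==
  [11] u=2 | in ⊤ | out ⊤ | ==

Converged values:
  [0] ⊤
  [1] ⊤
  [2] ⊤
  [3] ⊤
  [4] ⊤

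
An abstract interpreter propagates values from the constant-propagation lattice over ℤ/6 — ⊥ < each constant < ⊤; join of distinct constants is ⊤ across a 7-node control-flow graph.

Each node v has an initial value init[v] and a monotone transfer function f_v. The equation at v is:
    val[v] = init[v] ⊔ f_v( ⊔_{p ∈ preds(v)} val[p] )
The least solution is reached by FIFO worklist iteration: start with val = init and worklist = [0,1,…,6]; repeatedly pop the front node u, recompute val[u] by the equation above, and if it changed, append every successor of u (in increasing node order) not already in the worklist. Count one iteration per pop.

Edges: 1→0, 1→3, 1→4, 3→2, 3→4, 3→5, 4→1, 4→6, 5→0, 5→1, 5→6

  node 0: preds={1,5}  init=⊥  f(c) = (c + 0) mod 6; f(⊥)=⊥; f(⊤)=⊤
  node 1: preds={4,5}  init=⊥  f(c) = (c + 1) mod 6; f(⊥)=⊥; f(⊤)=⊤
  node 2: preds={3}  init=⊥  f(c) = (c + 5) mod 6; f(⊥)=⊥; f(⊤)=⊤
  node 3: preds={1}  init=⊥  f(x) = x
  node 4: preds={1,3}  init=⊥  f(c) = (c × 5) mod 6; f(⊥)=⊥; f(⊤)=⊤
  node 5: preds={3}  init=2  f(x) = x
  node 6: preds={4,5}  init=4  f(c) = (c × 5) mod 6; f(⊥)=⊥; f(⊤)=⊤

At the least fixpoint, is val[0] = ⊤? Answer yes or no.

yes

Iteration log — 17 steps:
  step 1. node 0  ⊔preds=2  new=2  old=⊥  +wl: 
  step 2. node 1  ⊔preds=2  new=3  old=⊥  +wl: 0
  step 3. node 2  ⊔preds=⊥  new=⊥  stable
  step 4. node 3  ⊔preds=3  new=3  old=⊥  +wl: 2
  step 5. node 4  ⊔preds=3  new=3  old=⊥  +wl: 1
  step 6. node 5  ⊔preds=3  new=⊤  old=2  +wl: 
  step 7. node 6  ⊔preds=⊤  new=⊤  old=4  +wl: 
  step 8. node 0  ⊔preds=⊤  new=⊤  old=2  +wl: 
  step 9. node 2  ⊔preds=3  new=2  old=⊥  +wl: 
  step 10. node 1  ⊔preds=⊤  new=⊤  old=3  +wl: 0,3,4
  step 11. node 0  ⊔preds=⊤  new=⊤  stable
  step 12. node 3  ⊔preds=⊤  new=⊤  old=3  +wl: 2,5
  step 13. node 4  ⊔preds=⊤  new=⊤  old=3  +wl: 1,6
  step 14. node 2  ⊔preds=⊤  new=⊤  old=2  +wl: 
  step 15. node 5  ⊔preds=⊤  new=⊤  stable
  step 16. node 1  ⊔preds=⊤  new=⊤  stable
  step 17. node 6  ⊔preds=⊤  new=⊤  stable

Least fixpoint reached:
  node 0: ⊤
  node 1: ⊤
  node 2: ⊤
  node 3: ⊤
  node 4: ⊤
  node 5: ⊤
  node 6: ⊤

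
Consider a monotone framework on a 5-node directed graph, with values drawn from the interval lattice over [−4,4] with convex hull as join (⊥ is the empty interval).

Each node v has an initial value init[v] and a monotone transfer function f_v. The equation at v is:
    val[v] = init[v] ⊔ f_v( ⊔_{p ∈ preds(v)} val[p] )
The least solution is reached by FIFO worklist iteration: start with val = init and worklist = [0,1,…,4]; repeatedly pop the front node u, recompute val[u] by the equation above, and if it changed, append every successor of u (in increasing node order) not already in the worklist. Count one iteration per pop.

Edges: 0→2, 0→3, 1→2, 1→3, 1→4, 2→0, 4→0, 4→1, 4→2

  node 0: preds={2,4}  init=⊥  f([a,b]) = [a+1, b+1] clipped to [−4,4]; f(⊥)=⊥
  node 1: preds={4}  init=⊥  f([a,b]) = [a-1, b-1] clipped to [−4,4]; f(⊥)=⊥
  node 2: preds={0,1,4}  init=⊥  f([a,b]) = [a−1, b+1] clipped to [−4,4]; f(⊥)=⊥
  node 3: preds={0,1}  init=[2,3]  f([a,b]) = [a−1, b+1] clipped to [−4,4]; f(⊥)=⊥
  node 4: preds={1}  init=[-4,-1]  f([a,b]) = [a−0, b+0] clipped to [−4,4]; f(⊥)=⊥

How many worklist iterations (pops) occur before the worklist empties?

12

Iteration log — 12 steps:
  step 1. node 0  ⊔preds=[-4,-1]  new=[-3,0]  old=⊥  +wl: 
  step 2. node 1  ⊔preds=[-4,-1]  new=[-4,-2]  old=⊥  +wl: 
  step 3. node 2  ⊔preds=[-4,0]  new=[-4,1]  old=⊥  +wl: 0
  step 4. node 3  ⊔preds=[-4,0]  new=[-4,3]  old=[2,3]  +wl: 
  step 5. node 4  ⊔preds=[-4,-2]  new=[-4,-1]  stable
  step 6. node 0  ⊔preds=[-4,1]  new=[-3,2]  old=[-3,0]  +wl: 2,3
  step 7. node 2  ⊔preds=[-4,2]  new=[-4,3]  old=[-4,1]  +wl: 0
  step 8. node 3  ⊔preds=[-4,2]  new=[-4,3]  stable
  step 9. node 0  ⊔preds=[-4,3]  new=[-3,4]  old=[-3,2]  +wl: 2,3
  step 10. node 2  ⊔preds=[-4,4]  new=[-4,4]  old=[-4,3]  +wl: 0
  step 11. node 3  ⊔preds=[-4,4]  new=[-4,4]  old=[-4,3]  +wl: 
  step 12. node 0  ⊔preds=[-4,4]  new=[-3,4]  stable

Least fixpoint reached:
  node 0: [-3,4]
  node 1: [-4,-2]
  node 2: [-4,4]
  node 3: [-4,4]
  node 4: [-4,-1]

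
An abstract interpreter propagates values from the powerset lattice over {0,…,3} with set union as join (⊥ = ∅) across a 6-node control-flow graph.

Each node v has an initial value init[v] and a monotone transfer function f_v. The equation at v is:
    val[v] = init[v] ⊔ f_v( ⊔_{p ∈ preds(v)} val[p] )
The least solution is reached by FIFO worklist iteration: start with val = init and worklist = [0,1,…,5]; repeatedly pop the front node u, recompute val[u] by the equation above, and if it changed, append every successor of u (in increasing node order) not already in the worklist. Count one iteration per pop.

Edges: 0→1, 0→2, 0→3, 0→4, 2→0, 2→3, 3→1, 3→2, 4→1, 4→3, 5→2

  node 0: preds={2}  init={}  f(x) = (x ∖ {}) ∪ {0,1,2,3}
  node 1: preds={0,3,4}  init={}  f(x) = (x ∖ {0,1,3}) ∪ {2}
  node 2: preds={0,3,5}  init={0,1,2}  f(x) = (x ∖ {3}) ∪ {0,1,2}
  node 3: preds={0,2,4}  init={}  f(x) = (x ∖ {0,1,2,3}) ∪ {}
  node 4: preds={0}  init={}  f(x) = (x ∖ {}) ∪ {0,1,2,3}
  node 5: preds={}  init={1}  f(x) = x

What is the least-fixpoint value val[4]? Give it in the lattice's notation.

{0,1,2,3}

Worklist (8 pops):
  #1 pop 0: in={0,1,2} → {0,1,2,3} (was {}); enqueue []
  #2 pop 1: in={0,1,2,3} → {2} (was {}); enqueue []
  #3 pop 2: in={0,1,2,3} → {0,1,2} (no change)
  #4 pop 3: in={0,1,2,3} → {} (no change)
  #5 pop 4: in={0,1,2,3} → {0,1,2,3} (was {}); enqueue [1,3]
  #6 pop 5: in={} → {1} (no change)
  #7 pop 1: in={0,1,2,3} → {2} (no change)
  #8 pop 3: in={0,1,2,3} → {} (no change)

Fixpoint:
  val[0] = {0,1,2,3}
  val[1] = {2}
  val[2] = {0,1,2}
  val[3] = {}
  val[4] = {0,1,2,3}
  val[5] = {1}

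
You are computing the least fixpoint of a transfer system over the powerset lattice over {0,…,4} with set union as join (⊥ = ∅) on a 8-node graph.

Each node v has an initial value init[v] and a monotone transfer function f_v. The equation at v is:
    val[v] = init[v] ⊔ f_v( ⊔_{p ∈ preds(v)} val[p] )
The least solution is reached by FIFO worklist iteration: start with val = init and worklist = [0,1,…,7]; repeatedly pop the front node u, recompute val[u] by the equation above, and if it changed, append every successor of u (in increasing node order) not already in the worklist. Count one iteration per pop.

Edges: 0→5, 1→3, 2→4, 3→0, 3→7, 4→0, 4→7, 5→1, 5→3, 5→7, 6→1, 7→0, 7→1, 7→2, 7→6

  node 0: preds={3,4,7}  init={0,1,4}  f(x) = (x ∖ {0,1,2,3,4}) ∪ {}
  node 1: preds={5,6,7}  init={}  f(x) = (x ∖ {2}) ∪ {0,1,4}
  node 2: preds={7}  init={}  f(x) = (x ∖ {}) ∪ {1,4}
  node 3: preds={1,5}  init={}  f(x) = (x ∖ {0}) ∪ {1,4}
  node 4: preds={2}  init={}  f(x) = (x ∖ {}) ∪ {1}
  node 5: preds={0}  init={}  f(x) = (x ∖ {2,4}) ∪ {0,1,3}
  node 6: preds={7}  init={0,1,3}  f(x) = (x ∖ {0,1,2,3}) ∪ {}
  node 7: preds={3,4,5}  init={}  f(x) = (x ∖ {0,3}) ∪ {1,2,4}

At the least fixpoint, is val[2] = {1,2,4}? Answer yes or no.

yes

Iteration log — 17 steps:
  step 1. node 0  ⊔preds={}  new={0,1,4}  stable
  step 2. node 1  ⊔preds={0,1,3}  new={0,1,3,4}  old={}  +wl: 
  step 3. node 2  ⊔preds={}  new={1,4}  old={}  +wl: 
  step 4. node 3  ⊔preds={0,1,3,4}  new={1,3,4}  old={}  +wl: 0
  step 5. node 4  ⊔preds={1,4}  new={1,4}  old={}  +wl: 
  step 6. node 5  ⊔preds={0,1,4}  new={0,1,3}  old={}  +wl: 1,3
  step 7. node 6  ⊔preds={}  new={0,1,3}  stable
  step 8. node 7  ⊔preds={0,1,3,4}  new={1,2,4}  old={}  +wl: 2,6
  step 9. node 0  ⊔preds={1,2,3,4}  new={0,1,4}  stable
  step 10. node 1  ⊔preds={0,1,2,3,4}  new={0,1,3,4}  stable
  step 11. node 3  ⊔preds={0,1,3,4}  new={1,3,4}  stable
  step 12. node 2  ⊔preds={1,2,4}  new={1,2,4}  old={1,4}  +wl: 4
  step 13. node 6  ⊔preds={1,2,4}  new={0,1,3,4}  old={0,1,3}  +wl: 1
  step 14. node 4  ⊔preds={1,2,4}  new={1,2,4}  old={1,4}  +wl: 0,7
  step 15. node 1  ⊔preds={0,1,2,3,4}  new={0,1,3,4}  stable
  step 16. node 0  ⊔preds={1,2,3,4}  new={0,1,4}  stable
  step 17. node 7  ⊔preds={0,1,2,3,4}  new={1,2,4}  stable

Least fixpoint reached:
  node 0: {0,1,4}
  node 1: {0,1,3,4}
  node 2: {1,2,4}
  node 3: {1,3,4}
  node 4: {1,2,4}
  node 5: {0,1,3}
  node 6: {0,1,3,4}
  node 7: {1,2,4}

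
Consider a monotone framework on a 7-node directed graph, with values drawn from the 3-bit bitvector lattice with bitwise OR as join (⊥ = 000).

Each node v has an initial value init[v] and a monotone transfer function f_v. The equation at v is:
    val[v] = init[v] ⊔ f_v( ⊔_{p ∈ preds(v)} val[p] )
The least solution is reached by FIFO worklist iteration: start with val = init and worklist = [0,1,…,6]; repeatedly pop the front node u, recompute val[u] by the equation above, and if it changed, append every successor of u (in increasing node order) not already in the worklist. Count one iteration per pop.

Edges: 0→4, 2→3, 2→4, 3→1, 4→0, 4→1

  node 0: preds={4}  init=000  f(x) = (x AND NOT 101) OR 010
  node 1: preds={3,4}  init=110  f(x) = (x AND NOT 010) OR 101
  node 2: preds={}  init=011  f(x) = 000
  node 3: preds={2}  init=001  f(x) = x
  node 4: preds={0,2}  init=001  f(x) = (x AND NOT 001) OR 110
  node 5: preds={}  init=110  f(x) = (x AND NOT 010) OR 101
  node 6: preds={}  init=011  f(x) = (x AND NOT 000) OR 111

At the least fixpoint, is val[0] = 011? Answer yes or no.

no

Worklist (9 pops):
  #1 pop 0: in=001 → 010 (was 000); enqueue []
  #2 pop 1: in=001 → 111 (was 110); enqueue []
  #3 pop 2: in=000 → 011 (no change)
  #4 pop 3: in=011 → 011 (was 001); enqueue [1]
  #5 pop 4: in=011 → 111 (was 001); enqueue [0]
  #6 pop 5: in=000 → 111 (was 110); enqueue []
  #7 pop 6: in=000 → 111 (was 011); enqueue []
  #8 pop 1: in=111 → 111 (no change)
  #9 pop 0: in=111 → 010 (no change)

Fixpoint:
  val[0] = 010
  val[1] = 111
  val[2] = 011
  val[3] = 011
  val[4] = 111
  val[5] = 111
  val[6] = 111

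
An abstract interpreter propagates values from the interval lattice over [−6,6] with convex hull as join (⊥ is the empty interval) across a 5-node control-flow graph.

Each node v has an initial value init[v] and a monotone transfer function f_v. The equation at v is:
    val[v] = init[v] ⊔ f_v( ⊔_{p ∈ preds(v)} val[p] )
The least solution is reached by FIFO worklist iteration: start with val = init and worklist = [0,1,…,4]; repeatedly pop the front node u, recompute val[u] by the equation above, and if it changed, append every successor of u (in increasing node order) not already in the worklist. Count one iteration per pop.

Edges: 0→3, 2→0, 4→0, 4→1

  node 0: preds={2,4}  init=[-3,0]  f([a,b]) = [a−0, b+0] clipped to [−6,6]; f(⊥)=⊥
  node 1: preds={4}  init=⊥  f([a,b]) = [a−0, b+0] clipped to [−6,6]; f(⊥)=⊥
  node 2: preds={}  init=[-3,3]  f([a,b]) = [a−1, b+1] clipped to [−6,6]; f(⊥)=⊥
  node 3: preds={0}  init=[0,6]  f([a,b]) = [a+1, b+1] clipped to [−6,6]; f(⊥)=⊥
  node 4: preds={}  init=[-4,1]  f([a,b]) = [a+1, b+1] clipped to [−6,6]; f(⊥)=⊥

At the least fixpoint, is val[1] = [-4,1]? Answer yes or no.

yes

Trace (5 dequeues):
  [1] u=0 | in [-4,3] | out [-4,3] | prev [-3,0] | push {}
  [2] u=1 | in [-4,1] | out [-4,1] | prev ⊥ | push {}
  [3] u=2 | in ⊥ | out [-3,3] | ==
  [4] u=3 | in [-4,3] | out [-3,6] | prev [0,6] | push {}
  [5] u=4 | in ⊥ | out [-4,1] | ==

Converged values:
  [0] [-4,3]
  [1] [-4,1]
  [2] [-3,3]
  [3] [-3,6]
  [4] [-4,1]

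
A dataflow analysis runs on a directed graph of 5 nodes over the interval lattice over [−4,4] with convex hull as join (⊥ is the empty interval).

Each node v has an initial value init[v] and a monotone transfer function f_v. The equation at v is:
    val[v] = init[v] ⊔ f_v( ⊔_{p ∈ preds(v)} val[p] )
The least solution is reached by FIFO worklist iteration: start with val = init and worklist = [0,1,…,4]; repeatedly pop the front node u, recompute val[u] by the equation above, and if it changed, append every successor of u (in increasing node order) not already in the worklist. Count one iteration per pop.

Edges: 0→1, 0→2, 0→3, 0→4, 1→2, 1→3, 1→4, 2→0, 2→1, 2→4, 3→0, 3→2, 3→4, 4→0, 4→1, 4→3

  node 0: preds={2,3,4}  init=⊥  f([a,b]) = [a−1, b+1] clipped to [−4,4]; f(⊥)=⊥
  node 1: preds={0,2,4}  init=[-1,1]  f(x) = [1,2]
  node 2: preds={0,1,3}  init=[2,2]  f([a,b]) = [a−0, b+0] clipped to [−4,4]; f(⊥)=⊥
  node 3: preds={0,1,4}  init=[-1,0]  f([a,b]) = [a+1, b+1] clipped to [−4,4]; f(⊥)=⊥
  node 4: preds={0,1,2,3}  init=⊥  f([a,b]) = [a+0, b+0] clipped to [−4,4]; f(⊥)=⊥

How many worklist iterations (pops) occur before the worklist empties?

Trace (19 dequeues):
  [1] u=0 | in [-1,2] | out [-2,3] | prev ⊥ | push {}
  [2] u=1 | in [-2,3] | out [-1,2] | prev [-1,1] | push {}
  [3] u=2 | in [-2,3] | out [-2,3] | prev [2,2] | push {0,1}
  [4] u=3 | in [-2,3] | out [-1,4] | prev [-1,0] | push {2}
  [5] u=4 | in [-2,4] | out [-2,4] | prev ⊥ | push {3}
  [6] u=0 | in [-2,4] | out [-3,4] | prev [-2,3] | push {4}
  [7] u=1 | in [-3,4] | out [-1,2] | ==
  [8] u=2 | in [-3,4] | out [-3,4] | prev [-2,3] | push {0,1}
  [9] u=3 | in [-3,4] | out [-2,4] | prev [-1,4] | push {2}
  [10] u=4 | in [-3,4] | out [-3,4] | prev [-2,4] | push {3}
  [11] u=0 | in [-3,4] | out [-4,4] | prev [-3,4] | push {4}
  [12] u=1 | in [-4,4] | out [-1,2] | ==
  [13] u=2 | in [-4,4] | out [-4,4] | prev [-3,4] | push {0,1}
  [14] u=3 | in [-4,4] | out [-3,4] | prev [-2,4] | push {2}
  [15] u=4 | in [-4,4] | out [-4,4] | prev [-3,4] | push {3}
  [16] u=0 | in [-4,4] | out [-4,4] | ==
  [17] u=1 | in [-4,4] | out [-1,2] | ==
  [18] u=2 | in [-4,4] | out [-4,4] | ==
  [19] u=3 | in [-4,4] | out [-3,4] | ==

Converged values:
  [0] [-4,4]
  [1] [-1,2]
  [2] [-4,4]
  [3] [-3,4]
  [4] [-4,4]

19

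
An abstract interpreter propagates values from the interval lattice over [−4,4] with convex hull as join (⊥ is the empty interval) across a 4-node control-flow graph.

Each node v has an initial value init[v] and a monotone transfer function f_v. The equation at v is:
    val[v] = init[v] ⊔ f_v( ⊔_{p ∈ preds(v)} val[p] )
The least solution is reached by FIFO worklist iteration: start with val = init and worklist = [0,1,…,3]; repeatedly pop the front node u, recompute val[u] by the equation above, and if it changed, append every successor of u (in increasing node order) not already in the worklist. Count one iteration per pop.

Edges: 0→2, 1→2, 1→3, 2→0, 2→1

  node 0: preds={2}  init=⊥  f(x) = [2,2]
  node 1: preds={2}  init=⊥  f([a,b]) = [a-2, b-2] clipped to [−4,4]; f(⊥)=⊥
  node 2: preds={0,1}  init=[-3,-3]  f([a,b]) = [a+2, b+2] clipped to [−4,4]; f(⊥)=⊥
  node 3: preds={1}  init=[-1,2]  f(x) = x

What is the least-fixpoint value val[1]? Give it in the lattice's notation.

[-4,2]

Worklist (8 pops):
  #1 pop 0: in=[-3,-3] → [2,2] (was ⊥); enqueue []
  #2 pop 1: in=[-3,-3] → [-4,-4] (was ⊥); enqueue []
  #3 pop 2: in=[-4,2] → [-3,4] (was [-3,-3]); enqueue [0,1]
  #4 pop 3: in=[-4,-4] → [-4,2] (was [-1,2]); enqueue []
  #5 pop 0: in=[-3,4] → [2,2] (no change)
  #6 pop 1: in=[-3,4] → [-4,2] (was [-4,-4]); enqueue [2,3]
  #7 pop 2: in=[-4,2] → [-3,4] (no change)
  #8 pop 3: in=[-4,2] → [-4,2] (no change)

Fixpoint:
  val[0] = [2,2]
  val[1] = [-4,2]
  val[2] = [-3,4]
  val[3] = [-4,2]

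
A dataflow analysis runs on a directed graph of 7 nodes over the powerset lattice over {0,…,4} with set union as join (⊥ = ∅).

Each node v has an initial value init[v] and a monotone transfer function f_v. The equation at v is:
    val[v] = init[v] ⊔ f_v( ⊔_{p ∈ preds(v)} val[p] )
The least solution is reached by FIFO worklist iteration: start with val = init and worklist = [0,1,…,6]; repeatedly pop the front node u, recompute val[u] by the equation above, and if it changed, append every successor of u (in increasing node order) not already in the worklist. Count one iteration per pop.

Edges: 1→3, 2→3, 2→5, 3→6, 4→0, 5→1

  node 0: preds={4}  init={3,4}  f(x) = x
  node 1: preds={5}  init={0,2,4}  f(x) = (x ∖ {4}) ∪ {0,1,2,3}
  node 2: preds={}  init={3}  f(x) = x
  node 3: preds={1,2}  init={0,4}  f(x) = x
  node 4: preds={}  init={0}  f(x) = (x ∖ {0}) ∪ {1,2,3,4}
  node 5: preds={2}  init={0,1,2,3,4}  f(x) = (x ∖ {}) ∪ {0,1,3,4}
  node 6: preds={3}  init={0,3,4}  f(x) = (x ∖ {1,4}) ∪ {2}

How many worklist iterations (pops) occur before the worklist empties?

8

Trace (8 dequeues):
  [1] u=0 | in {0} | out {0,3,4} | prev {3,4} | push {}
  [2] u=1 | in {0,1,2,3,4} | out {0,1,2,3,4} | prev {0,2,4} | push {}
  [3] u=2 | in {} | out {3} | ==
  [4] u=3 | in {0,1,2,3,4} | out {0,1,2,3,4} | prev {0,4} | push {}
  [5] u=4 | in {} | out {0,1,2,3,4} | prev {0} | push {0}
  [6] u=5 | in {3} | out {0,1,2,3,4} | ==
  [7] u=6 | in {0,1,2,3,4} | out {0,2,3,4} | prev {0,3,4} | push {}
  [8] u=0 | in {0,1,2,3,4} | out {0,1,2,3,4} | prev {0,3,4} | push {}

Converged values:
  [0] {0,1,2,3,4}
  [1] {0,1,2,3,4}
  [2] {3}
  [3] {0,1,2,3,4}
  [4] {0,1,2,3,4}
  [5] {0,1,2,3,4}
  [6] {0,2,3,4}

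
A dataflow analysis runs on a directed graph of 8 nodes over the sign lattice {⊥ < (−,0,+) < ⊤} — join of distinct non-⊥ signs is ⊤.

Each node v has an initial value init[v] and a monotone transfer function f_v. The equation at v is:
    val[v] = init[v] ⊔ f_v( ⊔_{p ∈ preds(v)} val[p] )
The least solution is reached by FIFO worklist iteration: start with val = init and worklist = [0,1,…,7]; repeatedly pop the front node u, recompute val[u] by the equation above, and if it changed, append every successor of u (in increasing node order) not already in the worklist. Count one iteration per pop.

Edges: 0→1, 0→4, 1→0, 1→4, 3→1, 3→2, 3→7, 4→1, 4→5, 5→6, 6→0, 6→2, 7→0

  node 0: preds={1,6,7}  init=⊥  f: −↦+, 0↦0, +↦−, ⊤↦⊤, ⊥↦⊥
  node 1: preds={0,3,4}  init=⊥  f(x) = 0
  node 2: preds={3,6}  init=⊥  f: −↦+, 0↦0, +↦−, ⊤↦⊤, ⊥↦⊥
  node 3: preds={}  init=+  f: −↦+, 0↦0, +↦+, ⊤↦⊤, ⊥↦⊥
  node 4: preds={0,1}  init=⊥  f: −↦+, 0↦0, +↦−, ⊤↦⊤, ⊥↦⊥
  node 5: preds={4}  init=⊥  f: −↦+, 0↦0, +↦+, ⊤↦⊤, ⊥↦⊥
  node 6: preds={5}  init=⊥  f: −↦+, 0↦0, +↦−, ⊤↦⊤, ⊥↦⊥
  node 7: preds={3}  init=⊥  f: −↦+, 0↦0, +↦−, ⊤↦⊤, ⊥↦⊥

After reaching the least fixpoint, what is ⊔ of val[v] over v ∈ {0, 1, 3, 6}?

⊤

Trace (17 dequeues):
  [1] u=0 | in ⊥ | out ⊥ | ==
  [2] u=1 | in + | out 0 | prev ⊥ | push {0}
  [3] u=2 | in + | out − | prev ⊥ | push {}
  [4] u=3 | in ⊥ | out + | ==
  [5] u=4 | in 0 | out 0 | prev ⊥ | push {1}
  [6] u=5 | in 0 | out 0 | prev ⊥ | push {}
  [7] u=6 | in 0 | out 0 | prev ⊥ | push {2}
  [8] u=7 | in + | out − | prev ⊥ | push {}
  [9] u=0 | in ⊤ | out ⊤ | prev ⊥ | push {4}
  [10] u=1 | in ⊤ | out 0 | ==
  [11] u=2 | in ⊤ | out ⊤ | prev − | push {}
  [12] u=4 | in ⊤ | out ⊤ | prev 0 | push {1,5}
  [13] u=1 | in ⊤ | out 0 | ==
  [14] u=5 | in ⊤ | out ⊤ | prev 0 | push {6}
  [15] u=6 | in ⊤ | out ⊤ | prev 0 | push {0,2}
  [16] u=0 | in ⊤ | out ⊤ | ==
  [17] u=2 | in ⊤ | out ⊤ | ==

Converged values:
  [0] ⊤
  [1] 0
  [2] ⊤
  [3] +
  [4] ⊤
  [5] ⊤
  [6] ⊤
  [7] −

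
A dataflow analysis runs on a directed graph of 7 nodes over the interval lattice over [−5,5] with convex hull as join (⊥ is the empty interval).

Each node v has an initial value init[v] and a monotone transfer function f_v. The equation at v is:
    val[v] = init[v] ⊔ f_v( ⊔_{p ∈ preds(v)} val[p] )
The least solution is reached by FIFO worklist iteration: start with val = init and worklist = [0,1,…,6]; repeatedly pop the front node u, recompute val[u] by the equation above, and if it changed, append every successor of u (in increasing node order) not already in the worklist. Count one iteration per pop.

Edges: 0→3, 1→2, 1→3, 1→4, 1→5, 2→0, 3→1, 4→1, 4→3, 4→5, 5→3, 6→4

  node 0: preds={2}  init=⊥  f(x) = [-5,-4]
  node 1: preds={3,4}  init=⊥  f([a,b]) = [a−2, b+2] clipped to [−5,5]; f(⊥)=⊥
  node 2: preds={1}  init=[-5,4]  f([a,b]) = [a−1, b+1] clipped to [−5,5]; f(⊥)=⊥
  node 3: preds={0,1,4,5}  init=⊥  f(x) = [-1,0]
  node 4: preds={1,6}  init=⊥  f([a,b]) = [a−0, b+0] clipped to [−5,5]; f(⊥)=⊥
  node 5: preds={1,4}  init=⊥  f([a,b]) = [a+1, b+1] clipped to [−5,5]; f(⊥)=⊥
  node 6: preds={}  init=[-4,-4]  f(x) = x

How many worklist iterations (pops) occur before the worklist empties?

25

Worklist (25 pops):
  #1 pop 0: in=[-5,4] → [-5,-4] (was ⊥); enqueue []
  #2 pop 1: in=⊥ → ⊥ (no change)
  #3 pop 2: in=⊥ → [-5,4] (no change)
  #4 pop 3: in=[-5,-4] → [-1,0] (was ⊥); enqueue [1]
  #5 pop 4: in=[-4,-4] → [-4,-4] (was ⊥); enqueue [3]
  #6 pop 5: in=[-4,-4] → [-3,-3] (was ⊥); enqueue []
  #7 pop 6: in=⊥ → [-4,-4] (no change)
  #8 pop 1: in=[-4,0] → [-5,2] (was ⊥); enqueue [2,4,5]
  #9 pop 3: in=[-5,2] → [-1,0] (no change)
  #10 pop 2: in=[-5,2] → [-5,4] (no change)
  #11 pop 4: in=[-5,2] → [-5,2] (was [-4,-4]); enqueue [1,3]
  #12 pop 5: in=[-5,2] → [-4,3] (was [-3,-3]); enqueue []
  #13 pop 1: in=[-5,2] → [-5,4] (was [-5,2]); enqueue [2,4,5]
  #14 pop 3: in=[-5,4] → [-1,0] (no change)
  #15 pop 2: in=[-5,4] → [-5,5] (was [-5,4]); enqueue [0]
  #16 pop 4: in=[-5,4] → [-5,4] (was [-5,2]); enqueue [1,3]
  #17 pop 5: in=[-5,4] → [-4,5] (was [-4,3]); enqueue []
  #18 pop 0: in=[-5,5] → [-5,-4] (no change)
  #19 pop 1: in=[-5,4] → [-5,5] (was [-5,4]); enqueue [2,4,5]
  #20 pop 3: in=[-5,5] → [-1,0] (no change)
  #21 pop 2: in=[-5,5] → [-5,5] (no change)
  #22 pop 4: in=[-5,5] → [-5,5] (was [-5,4]); enqueue [1,3]
  #23 pop 5: in=[-5,5] → [-4,5] (no change)
  #24 pop 1: in=[-5,5] → [-5,5] (no change)
  #25 pop 3: in=[-5,5] → [-1,0] (no change)

Fixpoint:
  val[0] = [-5,-4]
  val[1] = [-5,5]
  val[2] = [-5,5]
  val[3] = [-1,0]
  val[4] = [-5,5]
  val[5] = [-4,5]
  val[6] = [-4,-4]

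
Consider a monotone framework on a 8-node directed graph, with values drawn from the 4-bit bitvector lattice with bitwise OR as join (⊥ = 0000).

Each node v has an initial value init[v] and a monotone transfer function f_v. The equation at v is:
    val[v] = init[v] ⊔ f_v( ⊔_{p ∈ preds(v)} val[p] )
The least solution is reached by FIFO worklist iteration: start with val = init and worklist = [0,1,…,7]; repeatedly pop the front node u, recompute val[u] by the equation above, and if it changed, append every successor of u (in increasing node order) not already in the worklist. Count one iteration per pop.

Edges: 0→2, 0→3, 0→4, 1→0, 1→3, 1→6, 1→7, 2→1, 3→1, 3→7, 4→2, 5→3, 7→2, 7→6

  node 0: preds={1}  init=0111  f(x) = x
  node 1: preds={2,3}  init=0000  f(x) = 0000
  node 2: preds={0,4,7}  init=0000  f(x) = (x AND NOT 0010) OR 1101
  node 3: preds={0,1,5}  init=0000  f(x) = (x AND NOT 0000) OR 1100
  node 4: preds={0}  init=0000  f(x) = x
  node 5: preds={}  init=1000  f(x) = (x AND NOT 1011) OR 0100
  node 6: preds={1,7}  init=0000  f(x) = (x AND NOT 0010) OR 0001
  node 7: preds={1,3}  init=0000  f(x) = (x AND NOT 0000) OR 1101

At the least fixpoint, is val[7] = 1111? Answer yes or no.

Trace (12 dequeues):
  [1] u=0 | in 0000 | out 0111 | ==
  [2] u=1 | in 0000 | out 0000 | ==
  [3] u=2 | in 0111 | out 1101 | prev 0000 | push {1}
  [4] u=3 | in 1111 | out 1111 | prev 0000 | push {}
  [5] u=4 | in 0111 | out 0111 | prev 0000 | push {2}
  [6] u=5 | in 0000 | out 1100 | prev 1000 | push {3}
  [7] u=6 | in 0000 | out 0001 | prev 0000 | push {}
  [8] u=7 | in 1111 | out 1111 | prev 0000 | push {6}
  [9] u=1 | in 1111 | out 0000 | ==
  [10] u=2 | in 1111 | out 1101 | ==
  [11] u=3 | in 1111 | out 1111 | ==
  [12] u=6 | in 1111 | out 1101 | prev 0001 | push {}

Converged values:
  [0] 0111
  [1] 0000
  [2] 1101
  [3] 1111
  [4] 0111
  [5] 1100
  [6] 1101
  [7] 1111

yes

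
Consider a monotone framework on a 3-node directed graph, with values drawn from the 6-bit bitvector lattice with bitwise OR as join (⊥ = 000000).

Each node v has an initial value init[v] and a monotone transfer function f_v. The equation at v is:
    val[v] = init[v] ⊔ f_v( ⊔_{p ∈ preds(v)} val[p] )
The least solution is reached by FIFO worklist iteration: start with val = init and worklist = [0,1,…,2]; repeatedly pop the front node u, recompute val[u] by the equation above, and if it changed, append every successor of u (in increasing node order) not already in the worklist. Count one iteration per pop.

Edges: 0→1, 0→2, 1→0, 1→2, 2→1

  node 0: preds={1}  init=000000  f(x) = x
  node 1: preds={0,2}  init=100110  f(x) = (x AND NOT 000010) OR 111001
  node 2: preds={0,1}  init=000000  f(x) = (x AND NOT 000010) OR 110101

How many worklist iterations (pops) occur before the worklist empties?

Trace (6 dequeues):
  [1] u=0 | in 100110 | out 100110 | prev 000000 | push {}
  [2] u=1 | in 100110 | out 111111 | prev 100110 | push {0}
  [3] u=2 | in 111111 | out 111101 | prev 000000 | push {1}
  [4] u=0 | in 111111 | out 111111 | prev 100110 | push {2}
  [5] u=1 | in 111111 | out 111111 | ==
  [6] u=2 | in 111111 | out 111101 | ==

Converged values:
  [0] 111111
  [1] 111111
  [2] 111101

6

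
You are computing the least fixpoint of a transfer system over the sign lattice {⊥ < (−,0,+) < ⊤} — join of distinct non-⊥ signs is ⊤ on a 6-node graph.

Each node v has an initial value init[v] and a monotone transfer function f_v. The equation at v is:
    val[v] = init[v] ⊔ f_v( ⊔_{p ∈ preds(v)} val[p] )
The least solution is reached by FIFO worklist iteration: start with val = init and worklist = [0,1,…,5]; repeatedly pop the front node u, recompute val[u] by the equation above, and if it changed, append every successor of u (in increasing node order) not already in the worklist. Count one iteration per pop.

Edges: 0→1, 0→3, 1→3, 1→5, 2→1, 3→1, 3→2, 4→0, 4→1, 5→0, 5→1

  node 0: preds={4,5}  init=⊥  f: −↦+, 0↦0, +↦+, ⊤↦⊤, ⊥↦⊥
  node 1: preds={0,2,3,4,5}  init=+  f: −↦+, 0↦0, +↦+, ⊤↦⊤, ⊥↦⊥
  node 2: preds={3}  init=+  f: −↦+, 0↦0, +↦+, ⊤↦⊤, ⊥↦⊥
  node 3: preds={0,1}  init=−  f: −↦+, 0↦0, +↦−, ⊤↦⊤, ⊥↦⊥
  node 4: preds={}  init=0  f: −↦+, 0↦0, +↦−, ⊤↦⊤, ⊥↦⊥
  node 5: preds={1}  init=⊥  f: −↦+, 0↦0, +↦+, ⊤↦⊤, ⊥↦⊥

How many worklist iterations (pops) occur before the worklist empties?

Worklist (11 pops):
  #1 pop 0: in=0 → 0 (was ⊥); enqueue []
  #2 pop 1: in=⊤ → ⊤ (was +); enqueue []
  #3 pop 2: in=− → + (no change)
  #4 pop 3: in=⊤ → ⊤ (was −); enqueue [1,2]
  #5 pop 4: in=⊥ → 0 (no change)
  #6 pop 5: in=⊤ → ⊤ (was ⊥); enqueue [0]
  #7 pop 1: in=⊤ → ⊤ (no change)
  #8 pop 2: in=⊤ → ⊤ (was +); enqueue [1]
  #9 pop 0: in=⊤ → ⊤ (was 0); enqueue [3]
  #10 pop 1: in=⊤ → ⊤ (no change)
  #11 pop 3: in=⊤ → ⊤ (no change)

Fixpoint:
  val[0] = ⊤
  val[1] = ⊤
  val[2] = ⊤
  val[3] = ⊤
  val[4] = 0
  val[5] = ⊤

11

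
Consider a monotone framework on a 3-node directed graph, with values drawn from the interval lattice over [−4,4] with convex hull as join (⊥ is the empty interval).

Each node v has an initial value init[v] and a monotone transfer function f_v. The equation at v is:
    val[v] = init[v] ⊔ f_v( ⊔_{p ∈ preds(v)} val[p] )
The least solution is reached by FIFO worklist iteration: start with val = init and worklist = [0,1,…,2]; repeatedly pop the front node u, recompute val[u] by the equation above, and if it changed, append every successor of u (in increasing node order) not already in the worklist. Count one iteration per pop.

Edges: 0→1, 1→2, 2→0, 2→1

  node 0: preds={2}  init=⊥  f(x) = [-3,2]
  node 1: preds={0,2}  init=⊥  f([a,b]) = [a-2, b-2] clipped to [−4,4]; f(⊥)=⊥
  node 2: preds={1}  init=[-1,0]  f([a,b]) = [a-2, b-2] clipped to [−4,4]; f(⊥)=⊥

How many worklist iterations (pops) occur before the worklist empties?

Worklist (5 pops):
  #1 pop 0: in=[-1,0] → [-3,2] (was ⊥); enqueue []
  #2 pop 1: in=[-3,2] → [-4,0] (was ⊥); enqueue []
  #3 pop 2: in=[-4,0] → [-4,0] (was [-1,0]); enqueue [0,1]
  #4 pop 0: in=[-4,0] → [-3,2] (no change)
  #5 pop 1: in=[-4,2] → [-4,0] (no change)

Fixpoint:
  val[0] = [-3,2]
  val[1] = [-4,0]
  val[2] = [-4,0]

5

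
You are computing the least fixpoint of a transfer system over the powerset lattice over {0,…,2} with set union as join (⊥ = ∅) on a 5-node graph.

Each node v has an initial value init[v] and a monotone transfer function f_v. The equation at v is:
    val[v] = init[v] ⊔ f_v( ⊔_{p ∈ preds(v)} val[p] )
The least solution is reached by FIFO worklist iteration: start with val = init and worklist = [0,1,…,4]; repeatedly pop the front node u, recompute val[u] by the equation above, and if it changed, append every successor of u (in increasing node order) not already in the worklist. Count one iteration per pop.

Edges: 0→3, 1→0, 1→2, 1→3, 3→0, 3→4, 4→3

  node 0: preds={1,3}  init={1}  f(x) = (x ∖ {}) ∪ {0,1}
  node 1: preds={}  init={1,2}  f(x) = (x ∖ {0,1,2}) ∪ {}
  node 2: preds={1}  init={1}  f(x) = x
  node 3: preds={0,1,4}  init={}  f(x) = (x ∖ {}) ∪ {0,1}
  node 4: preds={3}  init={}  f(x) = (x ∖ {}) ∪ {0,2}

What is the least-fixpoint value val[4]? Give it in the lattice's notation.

{0,1,2}

Trace (7 dequeues):
  [1] u=0 | in {1,2} | out {0,1,2} | prev {1} | push {}
  [2] u=1 | in {} | out {1,2} | ==
  [3] u=2 | in {1,2} | out {1,2} | prev {1} | push {}
  [4] u=3 | in {0,1,2} | out {0,1,2} | prev {} | push {0}
  [5] u=4 | in {0,1,2} | out {0,1,2} | prev {} | push {3}
  [6] u=0 | in {0,1,2} | out {0,1,2} | ==
  [7] u=3 | in {0,1,2} | out {0,1,2} | ==

Converged values:
  [0] {0,1,2}
  [1] {1,2}
  [2] {1,2}
  [3] {0,1,2}
  [4] {0,1,2}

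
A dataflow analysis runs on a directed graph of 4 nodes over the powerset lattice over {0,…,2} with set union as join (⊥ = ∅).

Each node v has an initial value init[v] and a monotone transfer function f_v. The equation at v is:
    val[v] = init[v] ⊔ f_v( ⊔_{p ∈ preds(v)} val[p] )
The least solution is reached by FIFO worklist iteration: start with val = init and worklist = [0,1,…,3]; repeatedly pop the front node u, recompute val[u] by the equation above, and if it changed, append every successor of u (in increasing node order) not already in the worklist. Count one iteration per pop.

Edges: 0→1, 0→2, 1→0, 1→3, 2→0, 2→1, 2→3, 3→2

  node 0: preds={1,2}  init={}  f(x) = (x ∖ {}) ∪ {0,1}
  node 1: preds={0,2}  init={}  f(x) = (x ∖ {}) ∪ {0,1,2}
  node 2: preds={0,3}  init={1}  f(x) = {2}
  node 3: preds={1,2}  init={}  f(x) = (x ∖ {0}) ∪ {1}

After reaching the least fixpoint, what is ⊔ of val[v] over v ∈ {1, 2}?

{0,1,2}

Trace (7 dequeues):
  [1] u=0 | in {1} | out {0,1} | prev {} | push {}
  [2] u=1 | in {0,1} | out {0,1,2} | prev {} | push {0}
  [3] u=2 | in {0,1} | out {1,2} | prev {1} | push {1}
  [4] u=3 | in {0,1,2} | out {1,2} | prev {} | push {2}
  [5] u=0 | in {0,1,2} | out {0,1,2} | prev {0,1} | push {}
  [6] u=1 | in {0,1,2} | out {0,1,2} | ==
  [7] u=2 | in {0,1,2} | out {1,2} | ==

Converged values:
  [0] {0,1,2}
  [1] {0,1,2}
  [2] {1,2}
  [3] {1,2}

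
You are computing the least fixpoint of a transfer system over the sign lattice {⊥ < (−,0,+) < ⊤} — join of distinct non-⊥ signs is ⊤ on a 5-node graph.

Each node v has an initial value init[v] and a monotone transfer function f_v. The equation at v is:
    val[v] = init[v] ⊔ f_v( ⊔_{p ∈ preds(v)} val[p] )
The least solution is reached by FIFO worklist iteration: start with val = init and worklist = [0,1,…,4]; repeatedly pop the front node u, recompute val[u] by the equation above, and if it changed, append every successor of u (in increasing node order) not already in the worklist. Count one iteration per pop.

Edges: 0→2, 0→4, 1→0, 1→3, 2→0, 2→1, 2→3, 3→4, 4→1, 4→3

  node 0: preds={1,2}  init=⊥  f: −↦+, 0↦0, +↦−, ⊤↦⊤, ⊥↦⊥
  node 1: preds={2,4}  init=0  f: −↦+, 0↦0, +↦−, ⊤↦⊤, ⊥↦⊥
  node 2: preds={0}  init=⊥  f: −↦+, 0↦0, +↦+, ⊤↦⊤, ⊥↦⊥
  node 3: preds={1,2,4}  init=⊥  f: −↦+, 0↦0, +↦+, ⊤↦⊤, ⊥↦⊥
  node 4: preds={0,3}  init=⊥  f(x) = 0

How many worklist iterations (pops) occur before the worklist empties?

8

Trace (8 dequeues):
  [1] u=0 | in 0 | out 0 | prev ⊥ | push {}
  [2] u=1 | in ⊥ | out 0 | ==
  [3] u=2 | in 0 | out 0 | prev ⊥ | push {0,1}
  [4] u=3 | in 0 | out 0 | prev ⊥ | push {}
  [5] u=4 | in 0 | out 0 | prev ⊥ | push {3}
  [6] u=0 | in 0 | out 0 | ==
  [7] u=1 | in 0 | out 0 | ==
  [8] u=3 | in 0 | out 0 | ==

Converged values:
  [0] 0
  [1] 0
  [2] 0
  [3] 0
  [4] 0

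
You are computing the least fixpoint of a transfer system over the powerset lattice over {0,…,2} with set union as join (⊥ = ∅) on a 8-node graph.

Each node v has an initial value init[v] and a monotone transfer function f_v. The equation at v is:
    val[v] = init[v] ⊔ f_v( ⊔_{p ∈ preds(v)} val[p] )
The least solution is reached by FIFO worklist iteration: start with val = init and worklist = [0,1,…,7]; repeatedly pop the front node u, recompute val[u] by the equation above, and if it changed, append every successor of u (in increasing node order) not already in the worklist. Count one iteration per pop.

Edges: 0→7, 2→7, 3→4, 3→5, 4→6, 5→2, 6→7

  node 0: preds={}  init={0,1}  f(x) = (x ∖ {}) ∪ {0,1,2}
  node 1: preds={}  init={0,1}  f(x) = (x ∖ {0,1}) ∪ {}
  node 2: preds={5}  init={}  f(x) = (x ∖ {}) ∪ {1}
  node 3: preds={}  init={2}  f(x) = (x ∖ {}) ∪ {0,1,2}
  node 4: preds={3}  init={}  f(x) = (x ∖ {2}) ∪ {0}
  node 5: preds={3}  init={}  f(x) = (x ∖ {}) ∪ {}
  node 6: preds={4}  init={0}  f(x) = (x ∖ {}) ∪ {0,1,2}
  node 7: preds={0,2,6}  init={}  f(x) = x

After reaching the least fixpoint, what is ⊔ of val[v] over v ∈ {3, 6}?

Worklist (10 pops):
  #1 pop 0: in={} → {0,1,2} (was {0,1}); enqueue []
  #2 pop 1: in={} → {0,1} (no change)
  #3 pop 2: in={} → {1} (was {}); enqueue []
  #4 pop 3: in={} → {0,1,2} (was {2}); enqueue []
  #5 pop 4: in={0,1,2} → {0,1} (was {}); enqueue []
  #6 pop 5: in={0,1,2} → {0,1,2} (was {}); enqueue [2]
  #7 pop 6: in={0,1} → {0,1,2} (was {0}); enqueue []
  #8 pop 7: in={0,1,2} → {0,1,2} (was {}); enqueue []
  #9 pop 2: in={0,1,2} → {0,1,2} (was {1}); enqueue [7]
  #10 pop 7: in={0,1,2} → {0,1,2} (no change)

Fixpoint:
  val[0] = {0,1,2}
  val[1] = {0,1}
  val[2] = {0,1,2}
  val[3] = {0,1,2}
  val[4] = {0,1}
  val[5] = {0,1,2}
  val[6] = {0,1,2}
  val[7] = {0,1,2}

{0,1,2}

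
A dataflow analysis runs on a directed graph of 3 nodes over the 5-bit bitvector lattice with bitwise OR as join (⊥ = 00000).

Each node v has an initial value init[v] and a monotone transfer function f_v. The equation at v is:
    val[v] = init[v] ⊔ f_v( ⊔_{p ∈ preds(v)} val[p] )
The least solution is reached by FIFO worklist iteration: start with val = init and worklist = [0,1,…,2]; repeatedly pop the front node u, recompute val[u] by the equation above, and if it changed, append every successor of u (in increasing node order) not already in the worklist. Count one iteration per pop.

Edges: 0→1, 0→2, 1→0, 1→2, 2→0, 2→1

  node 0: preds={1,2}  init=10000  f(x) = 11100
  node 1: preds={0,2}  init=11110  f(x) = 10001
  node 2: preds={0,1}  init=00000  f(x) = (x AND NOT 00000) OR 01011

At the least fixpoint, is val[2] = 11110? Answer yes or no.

no

Iteration log — 5 steps:
  step 1. node 0  ⊔preds=11110  new=11100  old=10000  +wl: 
  step 2. node 1  ⊔preds=11100  new=11111  old=11110  +wl: 0
  step 3. node 2  ⊔preds=11111  new=11111  old=00000  +wl: 1
  step 4. node 0  ⊔preds=11111  new=11100  stable
  step 5. node 1  ⊔preds=11111  new=11111  stable

Least fixpoint reached:
  node 0: 11100
  node 1: 11111
  node 2: 11111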